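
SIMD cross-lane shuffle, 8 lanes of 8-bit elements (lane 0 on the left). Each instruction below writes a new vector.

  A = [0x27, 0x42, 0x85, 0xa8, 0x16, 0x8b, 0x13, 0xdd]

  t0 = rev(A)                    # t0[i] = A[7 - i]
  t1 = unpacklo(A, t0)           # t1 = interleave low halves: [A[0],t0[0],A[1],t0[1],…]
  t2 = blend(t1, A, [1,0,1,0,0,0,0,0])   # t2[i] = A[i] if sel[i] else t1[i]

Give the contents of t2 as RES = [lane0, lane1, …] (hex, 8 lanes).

RES = [0x27, 0xdd, 0x85, 0x13, 0x85, 0x8b, 0xa8, 0x16]

→ t0 |dd|13|8b|16|a8|85|42|27|
→ t1 |27|dd|42|13|85|8b|a8|16|
→ t2 |27|dd|85|13|85|8b|a8|16|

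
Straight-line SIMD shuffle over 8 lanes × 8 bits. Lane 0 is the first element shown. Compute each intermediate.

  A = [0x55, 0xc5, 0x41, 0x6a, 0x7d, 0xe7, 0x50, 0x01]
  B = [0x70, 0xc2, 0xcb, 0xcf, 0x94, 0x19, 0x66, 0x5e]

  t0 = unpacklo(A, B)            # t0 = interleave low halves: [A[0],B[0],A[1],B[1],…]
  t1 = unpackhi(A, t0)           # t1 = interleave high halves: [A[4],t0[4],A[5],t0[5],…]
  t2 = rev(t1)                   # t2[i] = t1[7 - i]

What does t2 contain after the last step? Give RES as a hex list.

RES = [0xcf, 0x01, 0x6a, 0x50, 0xcb, 0xe7, 0x41, 0x7d]

→ t0 |55|70|c5|c2|41|cb|6a|cf|
→ t1 |7d|41|e7|cb|50|6a|01|cf|
→ t2 |cf|01|6a|50|cb|e7|41|7d|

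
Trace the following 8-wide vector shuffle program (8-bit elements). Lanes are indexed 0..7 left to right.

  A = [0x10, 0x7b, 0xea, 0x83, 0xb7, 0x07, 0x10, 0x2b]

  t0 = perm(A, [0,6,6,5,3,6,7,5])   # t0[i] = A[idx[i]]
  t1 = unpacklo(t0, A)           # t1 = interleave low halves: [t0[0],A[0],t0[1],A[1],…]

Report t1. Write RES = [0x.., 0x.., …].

→ t0 |10|10|10|07|83|10|2b|07|
→ t1 |10|10|10|7b|10|ea|07|83|

RES = [ 0x10  0x10  0x10  0x7b  0x10  0xea  0x07  0x83 ]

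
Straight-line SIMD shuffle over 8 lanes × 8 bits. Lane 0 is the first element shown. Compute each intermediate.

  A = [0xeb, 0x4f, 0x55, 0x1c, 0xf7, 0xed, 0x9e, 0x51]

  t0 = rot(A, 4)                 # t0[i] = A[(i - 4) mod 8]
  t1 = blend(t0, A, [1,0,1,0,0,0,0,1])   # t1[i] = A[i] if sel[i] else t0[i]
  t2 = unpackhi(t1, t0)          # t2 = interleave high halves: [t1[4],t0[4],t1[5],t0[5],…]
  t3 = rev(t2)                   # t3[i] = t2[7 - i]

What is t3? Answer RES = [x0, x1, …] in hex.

  t0: f7 ed 9e 51 eb 4f 55 1c
  t1: eb ed 55 51 eb 4f 55 51
  t2: eb eb 4f 4f 55 55 51 1c
  t3: 1c 51 55 55 4f 4f eb eb

RES = [0x1c, 0x51, 0x55, 0x55, 0x4f, 0x4f, 0xeb, 0xeb]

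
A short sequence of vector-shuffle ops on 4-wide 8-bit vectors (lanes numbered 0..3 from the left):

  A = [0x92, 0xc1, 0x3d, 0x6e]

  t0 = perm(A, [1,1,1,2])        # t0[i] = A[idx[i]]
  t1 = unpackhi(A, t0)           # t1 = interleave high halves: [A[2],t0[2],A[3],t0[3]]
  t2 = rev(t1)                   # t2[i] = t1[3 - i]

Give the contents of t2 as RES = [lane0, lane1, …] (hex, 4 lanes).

RES = [ 0x3d  0x6e  0xc1  0x3d ]

→ t0 |c1|c1|c1|3d|
→ t1 |3d|c1|6e|3d|
→ t2 |3d|6e|c1|3d|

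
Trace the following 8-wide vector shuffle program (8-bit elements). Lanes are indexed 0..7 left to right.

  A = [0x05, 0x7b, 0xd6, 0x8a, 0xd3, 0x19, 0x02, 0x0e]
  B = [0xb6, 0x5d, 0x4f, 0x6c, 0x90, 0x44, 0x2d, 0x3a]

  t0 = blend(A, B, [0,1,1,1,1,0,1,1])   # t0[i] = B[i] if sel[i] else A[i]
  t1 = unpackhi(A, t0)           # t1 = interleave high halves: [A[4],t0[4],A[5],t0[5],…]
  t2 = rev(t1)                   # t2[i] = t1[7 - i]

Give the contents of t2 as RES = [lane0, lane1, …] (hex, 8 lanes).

t0 = [0x05, 0x5d, 0x4f, 0x6c, 0x90, 0x19, 0x2d, 0x3a]
t1 = [0xd3, 0x90, 0x19, 0x19, 0x02, 0x2d, 0x0e, 0x3a]
t2 = [0x3a, 0x0e, 0x2d, 0x02, 0x19, 0x19, 0x90, 0xd3]

RES = [0x3a, 0x0e, 0x2d, 0x02, 0x19, 0x19, 0x90, 0xd3]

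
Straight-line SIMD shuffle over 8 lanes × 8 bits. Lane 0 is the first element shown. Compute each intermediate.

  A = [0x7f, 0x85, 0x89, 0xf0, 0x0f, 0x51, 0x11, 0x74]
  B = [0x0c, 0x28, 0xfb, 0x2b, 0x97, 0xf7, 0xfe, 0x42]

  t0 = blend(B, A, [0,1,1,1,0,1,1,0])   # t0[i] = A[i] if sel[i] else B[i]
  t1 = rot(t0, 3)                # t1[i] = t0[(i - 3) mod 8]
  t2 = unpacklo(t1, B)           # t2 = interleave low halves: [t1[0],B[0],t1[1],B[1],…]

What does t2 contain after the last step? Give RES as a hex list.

RES = [ 0x51  0x0c  0x11  0x28  0x42  0xfb  0x0c  0x2b ]

t0 = [0x0c, 0x85, 0x89, 0xf0, 0x97, 0x51, 0x11, 0x42]
t1 = [0x51, 0x11, 0x42, 0x0c, 0x85, 0x89, 0xf0, 0x97]
t2 = [0x51, 0x0c, 0x11, 0x28, 0x42, 0xfb, 0x0c, 0x2b]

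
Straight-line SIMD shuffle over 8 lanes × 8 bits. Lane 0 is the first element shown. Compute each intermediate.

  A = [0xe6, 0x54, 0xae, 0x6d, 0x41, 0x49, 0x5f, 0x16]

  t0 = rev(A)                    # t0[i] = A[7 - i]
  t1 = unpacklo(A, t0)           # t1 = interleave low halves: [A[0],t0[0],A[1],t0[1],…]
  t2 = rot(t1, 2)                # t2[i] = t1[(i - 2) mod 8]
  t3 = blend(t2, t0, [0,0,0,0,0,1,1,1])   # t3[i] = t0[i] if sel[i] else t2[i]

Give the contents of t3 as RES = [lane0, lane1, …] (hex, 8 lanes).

RES = [ 0x6d  0x41  0xe6  0x16  0x54  0xae  0x54  0xe6 ]

  t0: 16 5f 49 41 6d ae 54 e6
  t1: e6 16 54 5f ae 49 6d 41
  t2: 6d 41 e6 16 54 5f ae 49
  t3: 6d 41 e6 16 54 ae 54 e6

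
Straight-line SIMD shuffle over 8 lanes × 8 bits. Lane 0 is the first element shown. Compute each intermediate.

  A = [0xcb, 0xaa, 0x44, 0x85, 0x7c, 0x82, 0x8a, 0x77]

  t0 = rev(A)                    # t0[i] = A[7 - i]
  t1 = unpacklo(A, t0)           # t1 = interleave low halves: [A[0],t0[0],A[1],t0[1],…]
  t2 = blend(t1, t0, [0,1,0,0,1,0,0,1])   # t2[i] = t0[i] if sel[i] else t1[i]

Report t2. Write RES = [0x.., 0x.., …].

RES = [0xcb, 0x8a, 0xaa, 0x8a, 0x85, 0x82, 0x85, 0xcb]

  t0: 77 8a 82 7c 85 44 aa cb
  t1: cb 77 aa 8a 44 82 85 7c
  t2: cb 8a aa 8a 85 82 85 cb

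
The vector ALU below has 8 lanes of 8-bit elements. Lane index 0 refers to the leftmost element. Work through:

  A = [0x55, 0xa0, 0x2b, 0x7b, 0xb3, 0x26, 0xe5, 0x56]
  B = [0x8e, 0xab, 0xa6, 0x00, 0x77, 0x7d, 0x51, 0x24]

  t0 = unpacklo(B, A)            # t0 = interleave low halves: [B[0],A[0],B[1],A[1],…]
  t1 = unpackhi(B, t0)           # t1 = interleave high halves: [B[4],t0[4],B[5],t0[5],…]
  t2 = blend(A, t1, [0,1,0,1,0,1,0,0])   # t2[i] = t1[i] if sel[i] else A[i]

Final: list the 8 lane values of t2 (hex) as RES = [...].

RES = [0x55, 0xa6, 0x2b, 0x2b, 0xb3, 0x00, 0xe5, 0x56]

→ t0 |8e|55|ab|a0|a6|2b|00|7b|
→ t1 |77|a6|7d|2b|51|00|24|7b|
→ t2 |55|a6|2b|2b|b3|00|e5|56|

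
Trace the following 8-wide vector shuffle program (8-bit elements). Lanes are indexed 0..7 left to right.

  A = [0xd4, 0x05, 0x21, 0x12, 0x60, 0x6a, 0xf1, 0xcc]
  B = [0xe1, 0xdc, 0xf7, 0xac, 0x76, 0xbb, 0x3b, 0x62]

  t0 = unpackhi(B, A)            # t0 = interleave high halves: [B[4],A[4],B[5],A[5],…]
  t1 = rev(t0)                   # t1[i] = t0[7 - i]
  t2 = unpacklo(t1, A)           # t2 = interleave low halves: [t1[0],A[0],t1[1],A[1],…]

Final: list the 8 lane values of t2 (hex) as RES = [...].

  t0: 76 60 bb 6a 3b f1 62 cc
  t1: cc 62 f1 3b 6a bb 60 76
  t2: cc d4 62 05 f1 21 3b 12

RES = [ 0xcc  0xd4  0x62  0x05  0xf1  0x21  0x3b  0x12 ]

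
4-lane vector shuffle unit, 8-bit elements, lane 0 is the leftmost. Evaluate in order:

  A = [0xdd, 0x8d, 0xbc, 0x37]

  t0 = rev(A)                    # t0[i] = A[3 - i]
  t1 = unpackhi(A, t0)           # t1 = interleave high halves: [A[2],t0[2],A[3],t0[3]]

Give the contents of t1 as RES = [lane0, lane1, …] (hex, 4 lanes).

t0 = [0x37, 0xbc, 0x8d, 0xdd]
t1 = [0xbc, 0x8d, 0x37, 0xdd]

RES = [ 0xbc  0x8d  0x37  0xdd ]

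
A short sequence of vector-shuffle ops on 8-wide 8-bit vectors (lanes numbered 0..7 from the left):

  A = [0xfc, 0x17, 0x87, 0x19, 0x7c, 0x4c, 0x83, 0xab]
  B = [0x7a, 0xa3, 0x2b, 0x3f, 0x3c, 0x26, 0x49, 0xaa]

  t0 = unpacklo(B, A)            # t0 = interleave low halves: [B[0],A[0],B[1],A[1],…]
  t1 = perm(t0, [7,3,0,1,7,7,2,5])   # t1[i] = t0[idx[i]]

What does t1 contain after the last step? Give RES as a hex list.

→ t0 |7a|fc|a3|17|2b|87|3f|19|
→ t1 |19|17|7a|fc|19|19|a3|87|

RES = [ 0x19  0x17  0x7a  0xfc  0x19  0x19  0xa3  0x87 ]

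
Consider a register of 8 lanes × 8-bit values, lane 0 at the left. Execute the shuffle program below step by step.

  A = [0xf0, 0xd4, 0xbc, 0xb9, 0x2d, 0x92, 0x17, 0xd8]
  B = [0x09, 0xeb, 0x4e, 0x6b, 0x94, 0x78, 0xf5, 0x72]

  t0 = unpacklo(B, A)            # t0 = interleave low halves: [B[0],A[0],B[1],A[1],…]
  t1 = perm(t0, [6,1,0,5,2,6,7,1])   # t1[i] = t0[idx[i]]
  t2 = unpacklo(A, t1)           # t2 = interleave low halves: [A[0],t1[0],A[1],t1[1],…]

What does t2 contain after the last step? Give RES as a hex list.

  t0: 09 f0 eb d4 4e bc 6b b9
  t1: 6b f0 09 bc eb 6b b9 f0
  t2: f0 6b d4 f0 bc 09 b9 bc

RES = [0xf0, 0x6b, 0xd4, 0xf0, 0xbc, 0x09, 0xb9, 0xbc]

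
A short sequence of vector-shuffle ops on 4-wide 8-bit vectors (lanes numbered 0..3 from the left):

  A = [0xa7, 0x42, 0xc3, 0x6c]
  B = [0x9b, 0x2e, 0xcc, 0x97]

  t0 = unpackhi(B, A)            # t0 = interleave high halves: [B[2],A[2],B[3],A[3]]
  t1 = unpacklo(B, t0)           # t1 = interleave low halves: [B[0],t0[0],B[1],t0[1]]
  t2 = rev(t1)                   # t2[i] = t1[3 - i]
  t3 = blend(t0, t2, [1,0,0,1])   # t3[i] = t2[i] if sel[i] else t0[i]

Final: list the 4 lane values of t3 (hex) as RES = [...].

RES = [ 0xc3  0xc3  0x97  0x9b ]

  t0: cc c3 97 6c
  t1: 9b cc 2e c3
  t2: c3 2e cc 9b
  t3: c3 c3 97 9b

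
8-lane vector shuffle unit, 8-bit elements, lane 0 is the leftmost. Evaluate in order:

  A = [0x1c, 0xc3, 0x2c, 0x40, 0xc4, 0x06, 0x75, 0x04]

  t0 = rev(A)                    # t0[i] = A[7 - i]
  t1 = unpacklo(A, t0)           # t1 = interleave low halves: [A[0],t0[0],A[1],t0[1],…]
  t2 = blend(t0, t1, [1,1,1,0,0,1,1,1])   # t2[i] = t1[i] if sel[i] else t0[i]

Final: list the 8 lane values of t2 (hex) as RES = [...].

RES = [0x1c, 0x04, 0xc3, 0xc4, 0x40, 0x06, 0x40, 0xc4]

t0 = [0x04, 0x75, 0x06, 0xc4, 0x40, 0x2c, 0xc3, 0x1c]
t1 = [0x1c, 0x04, 0xc3, 0x75, 0x2c, 0x06, 0x40, 0xc4]
t2 = [0x1c, 0x04, 0xc3, 0xc4, 0x40, 0x06, 0x40, 0xc4]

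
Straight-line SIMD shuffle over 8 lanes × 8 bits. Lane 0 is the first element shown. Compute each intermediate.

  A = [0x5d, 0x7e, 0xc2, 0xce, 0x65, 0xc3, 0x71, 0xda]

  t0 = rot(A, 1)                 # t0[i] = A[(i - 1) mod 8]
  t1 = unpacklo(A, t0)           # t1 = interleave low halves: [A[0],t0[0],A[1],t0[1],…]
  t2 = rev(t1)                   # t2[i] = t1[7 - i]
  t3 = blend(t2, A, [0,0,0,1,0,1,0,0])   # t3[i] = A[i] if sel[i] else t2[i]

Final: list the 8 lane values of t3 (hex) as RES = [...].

  t0: da 5d 7e c2 ce 65 c3 71
  t1: 5d da 7e 5d c2 7e ce c2
  t2: c2 ce 7e c2 5d 7e da 5d
  t3: c2 ce 7e ce 5d c3 da 5d

RES = [ 0xc2  0xce  0x7e  0xce  0x5d  0xc3  0xda  0x5d ]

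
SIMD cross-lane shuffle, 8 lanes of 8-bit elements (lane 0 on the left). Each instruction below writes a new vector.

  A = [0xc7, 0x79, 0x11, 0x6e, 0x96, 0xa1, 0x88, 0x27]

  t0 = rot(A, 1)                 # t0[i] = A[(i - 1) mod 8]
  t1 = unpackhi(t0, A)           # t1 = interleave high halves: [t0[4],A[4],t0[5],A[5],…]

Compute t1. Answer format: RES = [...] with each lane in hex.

RES = [ 0x6e  0x96  0x96  0xa1  0xa1  0x88  0x88  0x27 ]

  t0: 27 c7 79 11 6e 96 a1 88
  t1: 6e 96 96 a1 a1 88 88 27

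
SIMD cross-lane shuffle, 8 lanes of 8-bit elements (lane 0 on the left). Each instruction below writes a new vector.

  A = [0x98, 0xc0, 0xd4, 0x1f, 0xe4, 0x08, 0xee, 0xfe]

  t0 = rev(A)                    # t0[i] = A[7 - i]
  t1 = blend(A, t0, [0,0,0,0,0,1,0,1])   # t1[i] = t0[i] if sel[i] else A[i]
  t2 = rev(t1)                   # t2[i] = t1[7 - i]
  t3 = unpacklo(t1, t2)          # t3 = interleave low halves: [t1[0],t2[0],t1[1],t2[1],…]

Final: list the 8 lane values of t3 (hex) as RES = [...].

t0 = [0xfe, 0xee, 0x08, 0xe4, 0x1f, 0xd4, 0xc0, 0x98]
t1 = [0x98, 0xc0, 0xd4, 0x1f, 0xe4, 0xd4, 0xee, 0x98]
t2 = [0x98, 0xee, 0xd4, 0xe4, 0x1f, 0xd4, 0xc0, 0x98]
t3 = [0x98, 0x98, 0xc0, 0xee, 0xd4, 0xd4, 0x1f, 0xe4]

RES = [ 0x98  0x98  0xc0  0xee  0xd4  0xd4  0x1f  0xe4 ]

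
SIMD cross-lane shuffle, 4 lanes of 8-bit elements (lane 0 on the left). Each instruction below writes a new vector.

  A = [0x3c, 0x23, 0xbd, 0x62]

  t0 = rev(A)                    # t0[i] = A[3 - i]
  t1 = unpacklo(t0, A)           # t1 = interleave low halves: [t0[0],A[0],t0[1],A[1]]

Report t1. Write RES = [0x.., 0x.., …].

t0 = [0x62, 0xbd, 0x23, 0x3c]
t1 = [0x62, 0x3c, 0xbd, 0x23]

RES = [0x62, 0x3c, 0xbd, 0x23]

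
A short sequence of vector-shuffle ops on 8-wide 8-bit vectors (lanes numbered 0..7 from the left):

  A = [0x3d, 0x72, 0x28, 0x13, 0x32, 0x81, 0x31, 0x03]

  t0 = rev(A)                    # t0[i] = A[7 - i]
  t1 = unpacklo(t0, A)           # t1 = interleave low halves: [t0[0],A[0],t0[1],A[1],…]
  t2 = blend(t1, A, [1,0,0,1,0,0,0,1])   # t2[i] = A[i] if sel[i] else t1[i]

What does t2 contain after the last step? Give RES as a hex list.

RES = [ 0x3d  0x3d  0x31  0x13  0x81  0x28  0x32  0x03 ]

  t0: 03 31 81 32 13 28 72 3d
  t1: 03 3d 31 72 81 28 32 13
  t2: 3d 3d 31 13 81 28 32 03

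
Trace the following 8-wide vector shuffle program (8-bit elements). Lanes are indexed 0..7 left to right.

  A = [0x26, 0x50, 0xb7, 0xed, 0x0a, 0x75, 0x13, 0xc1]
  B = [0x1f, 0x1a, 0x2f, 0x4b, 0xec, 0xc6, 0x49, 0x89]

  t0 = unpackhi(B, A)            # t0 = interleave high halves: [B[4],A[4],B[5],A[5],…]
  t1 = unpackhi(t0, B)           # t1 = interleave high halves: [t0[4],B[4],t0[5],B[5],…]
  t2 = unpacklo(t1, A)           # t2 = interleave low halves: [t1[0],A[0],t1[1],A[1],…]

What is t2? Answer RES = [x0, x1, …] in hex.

→ t0 |ec|0a|c6|75|49|13|89|c1|
→ t1 |49|ec|13|c6|89|49|c1|89|
→ t2 |49|26|ec|50|13|b7|c6|ed|

RES = [0x49, 0x26, 0xec, 0x50, 0x13, 0xb7, 0xc6, 0xed]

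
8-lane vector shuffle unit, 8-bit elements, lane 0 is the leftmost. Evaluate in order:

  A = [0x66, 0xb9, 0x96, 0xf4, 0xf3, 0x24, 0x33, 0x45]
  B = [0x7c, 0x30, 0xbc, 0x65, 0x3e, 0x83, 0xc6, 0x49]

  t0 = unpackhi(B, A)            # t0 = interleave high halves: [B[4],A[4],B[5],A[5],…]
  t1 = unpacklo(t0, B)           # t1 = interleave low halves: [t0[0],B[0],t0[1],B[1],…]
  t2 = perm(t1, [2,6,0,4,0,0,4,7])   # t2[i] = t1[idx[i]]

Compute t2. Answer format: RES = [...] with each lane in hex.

t0 = [0x3e, 0xf3, 0x83, 0x24, 0xc6, 0x33, 0x49, 0x45]
t1 = [0x3e, 0x7c, 0xf3, 0x30, 0x83, 0xbc, 0x24, 0x65]
t2 = [0xf3, 0x24, 0x3e, 0x83, 0x3e, 0x3e, 0x83, 0x65]

RES = [ 0xf3  0x24  0x3e  0x83  0x3e  0x3e  0x83  0x65 ]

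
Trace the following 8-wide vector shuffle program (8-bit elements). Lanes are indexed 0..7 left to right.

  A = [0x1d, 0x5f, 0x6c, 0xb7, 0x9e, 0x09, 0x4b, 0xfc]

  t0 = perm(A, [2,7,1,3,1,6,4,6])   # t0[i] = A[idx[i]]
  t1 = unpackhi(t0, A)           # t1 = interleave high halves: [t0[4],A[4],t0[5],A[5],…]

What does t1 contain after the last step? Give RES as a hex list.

→ t0 |6c|fc|5f|b7|5f|4b|9e|4b|
→ t1 |5f|9e|4b|09|9e|4b|4b|fc|

RES = [ 0x5f  0x9e  0x4b  0x09  0x9e  0x4b  0x4b  0xfc ]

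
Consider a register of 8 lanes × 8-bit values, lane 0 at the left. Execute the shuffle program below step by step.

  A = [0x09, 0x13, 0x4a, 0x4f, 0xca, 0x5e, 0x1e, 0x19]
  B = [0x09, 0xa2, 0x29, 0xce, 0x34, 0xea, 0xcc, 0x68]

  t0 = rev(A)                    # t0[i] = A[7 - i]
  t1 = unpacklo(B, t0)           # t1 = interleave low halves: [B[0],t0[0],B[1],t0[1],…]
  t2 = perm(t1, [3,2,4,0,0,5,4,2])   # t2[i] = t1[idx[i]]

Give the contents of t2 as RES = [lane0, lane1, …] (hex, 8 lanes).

t0 = [0x19, 0x1e, 0x5e, 0xca, 0x4f, 0x4a, 0x13, 0x09]
t1 = [0x09, 0x19, 0xa2, 0x1e, 0x29, 0x5e, 0xce, 0xca]
t2 = [0x1e, 0xa2, 0x29, 0x09, 0x09, 0x5e, 0x29, 0xa2]

RES = [0x1e, 0xa2, 0x29, 0x09, 0x09, 0x5e, 0x29, 0xa2]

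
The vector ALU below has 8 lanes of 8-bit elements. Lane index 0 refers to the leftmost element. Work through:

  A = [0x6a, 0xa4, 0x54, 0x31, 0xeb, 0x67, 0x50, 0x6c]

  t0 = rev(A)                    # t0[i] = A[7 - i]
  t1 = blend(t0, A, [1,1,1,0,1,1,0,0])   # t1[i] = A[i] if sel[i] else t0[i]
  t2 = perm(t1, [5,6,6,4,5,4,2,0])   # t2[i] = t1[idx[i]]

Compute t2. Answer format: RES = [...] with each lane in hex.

  t0: 6c 50 67 eb 31 54 a4 6a
  t1: 6a a4 54 eb eb 67 a4 6a
  t2: 67 a4 a4 eb 67 eb 54 6a

RES = [ 0x67  0xa4  0xa4  0xeb  0x67  0xeb  0x54  0x6a ]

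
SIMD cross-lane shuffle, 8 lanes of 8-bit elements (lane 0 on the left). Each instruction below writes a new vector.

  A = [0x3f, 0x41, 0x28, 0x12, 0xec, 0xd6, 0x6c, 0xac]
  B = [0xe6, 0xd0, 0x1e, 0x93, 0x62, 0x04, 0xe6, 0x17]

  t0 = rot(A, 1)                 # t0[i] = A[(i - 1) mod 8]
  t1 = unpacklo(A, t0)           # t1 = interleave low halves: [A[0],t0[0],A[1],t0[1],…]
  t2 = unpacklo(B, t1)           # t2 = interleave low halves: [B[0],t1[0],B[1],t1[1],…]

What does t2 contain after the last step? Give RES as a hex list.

t0 = [0xac, 0x3f, 0x41, 0x28, 0x12, 0xec, 0xd6, 0x6c]
t1 = [0x3f, 0xac, 0x41, 0x3f, 0x28, 0x41, 0x12, 0x28]
t2 = [0xe6, 0x3f, 0xd0, 0xac, 0x1e, 0x41, 0x93, 0x3f]

RES = [ 0xe6  0x3f  0xd0  0xac  0x1e  0x41  0x93  0x3f ]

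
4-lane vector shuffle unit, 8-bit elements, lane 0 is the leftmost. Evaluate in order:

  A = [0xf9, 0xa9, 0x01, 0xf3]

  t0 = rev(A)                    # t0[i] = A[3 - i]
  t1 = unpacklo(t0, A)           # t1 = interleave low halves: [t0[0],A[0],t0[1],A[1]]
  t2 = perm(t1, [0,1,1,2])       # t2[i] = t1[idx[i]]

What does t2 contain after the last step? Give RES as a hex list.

RES = [ 0xf3  0xf9  0xf9  0x01 ]

t0 = [0xf3, 0x01, 0xa9, 0xf9]
t1 = [0xf3, 0xf9, 0x01, 0xa9]
t2 = [0xf3, 0xf9, 0xf9, 0x01]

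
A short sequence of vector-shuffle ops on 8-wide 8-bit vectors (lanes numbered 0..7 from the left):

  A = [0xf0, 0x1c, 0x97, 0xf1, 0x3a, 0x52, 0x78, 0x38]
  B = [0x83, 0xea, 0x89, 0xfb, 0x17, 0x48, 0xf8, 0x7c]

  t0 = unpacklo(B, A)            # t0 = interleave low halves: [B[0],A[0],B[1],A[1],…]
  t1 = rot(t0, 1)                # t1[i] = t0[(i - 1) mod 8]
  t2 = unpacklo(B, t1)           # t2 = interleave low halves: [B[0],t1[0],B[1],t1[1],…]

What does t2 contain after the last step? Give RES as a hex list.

RES = [ 0x83  0xf1  0xea  0x83  0x89  0xf0  0xfb  0xea ]

t0 = [0x83, 0xf0, 0xea, 0x1c, 0x89, 0x97, 0xfb, 0xf1]
t1 = [0xf1, 0x83, 0xf0, 0xea, 0x1c, 0x89, 0x97, 0xfb]
t2 = [0x83, 0xf1, 0xea, 0x83, 0x89, 0xf0, 0xfb, 0xea]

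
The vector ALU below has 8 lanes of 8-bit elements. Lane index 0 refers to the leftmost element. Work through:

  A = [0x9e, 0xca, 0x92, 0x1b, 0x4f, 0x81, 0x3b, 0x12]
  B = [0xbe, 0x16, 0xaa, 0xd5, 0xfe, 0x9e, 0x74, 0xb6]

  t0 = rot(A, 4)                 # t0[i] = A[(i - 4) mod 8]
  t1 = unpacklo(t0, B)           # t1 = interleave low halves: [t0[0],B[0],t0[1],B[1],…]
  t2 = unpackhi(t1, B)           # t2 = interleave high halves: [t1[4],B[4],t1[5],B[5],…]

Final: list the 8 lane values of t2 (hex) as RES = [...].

→ t0 |4f|81|3b|12|9e|ca|92|1b|
→ t1 |4f|be|81|16|3b|aa|12|d5|
→ t2 |3b|fe|aa|9e|12|74|d5|b6|

RES = [0x3b, 0xfe, 0xaa, 0x9e, 0x12, 0x74, 0xd5, 0xb6]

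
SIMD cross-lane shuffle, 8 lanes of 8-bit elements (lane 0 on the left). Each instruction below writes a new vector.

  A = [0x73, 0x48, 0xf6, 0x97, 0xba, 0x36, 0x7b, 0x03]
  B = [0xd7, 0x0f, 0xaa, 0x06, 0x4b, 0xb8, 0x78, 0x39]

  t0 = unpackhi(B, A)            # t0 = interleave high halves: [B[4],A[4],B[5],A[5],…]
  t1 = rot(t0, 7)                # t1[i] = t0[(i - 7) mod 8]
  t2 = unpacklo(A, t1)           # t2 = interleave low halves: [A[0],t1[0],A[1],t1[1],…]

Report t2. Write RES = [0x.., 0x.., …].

RES = [ 0x73  0xba  0x48  0xb8  0xf6  0x36  0x97  0x78 ]

  t0: 4b ba b8 36 78 7b 39 03
  t1: ba b8 36 78 7b 39 03 4b
  t2: 73 ba 48 b8 f6 36 97 78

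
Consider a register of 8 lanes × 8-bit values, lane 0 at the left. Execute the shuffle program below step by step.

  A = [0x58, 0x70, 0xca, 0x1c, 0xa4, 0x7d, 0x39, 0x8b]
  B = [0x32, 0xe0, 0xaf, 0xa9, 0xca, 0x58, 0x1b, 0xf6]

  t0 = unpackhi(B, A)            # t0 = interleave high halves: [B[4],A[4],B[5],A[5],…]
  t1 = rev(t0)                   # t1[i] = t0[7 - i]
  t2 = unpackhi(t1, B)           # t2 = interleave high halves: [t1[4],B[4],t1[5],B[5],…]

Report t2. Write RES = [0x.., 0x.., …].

RES = [0x7d, 0xca, 0x58, 0x58, 0xa4, 0x1b, 0xca, 0xf6]

→ t0 |ca|a4|58|7d|1b|39|f6|8b|
→ t1 |8b|f6|39|1b|7d|58|a4|ca|
→ t2 |7d|ca|58|58|a4|1b|ca|f6|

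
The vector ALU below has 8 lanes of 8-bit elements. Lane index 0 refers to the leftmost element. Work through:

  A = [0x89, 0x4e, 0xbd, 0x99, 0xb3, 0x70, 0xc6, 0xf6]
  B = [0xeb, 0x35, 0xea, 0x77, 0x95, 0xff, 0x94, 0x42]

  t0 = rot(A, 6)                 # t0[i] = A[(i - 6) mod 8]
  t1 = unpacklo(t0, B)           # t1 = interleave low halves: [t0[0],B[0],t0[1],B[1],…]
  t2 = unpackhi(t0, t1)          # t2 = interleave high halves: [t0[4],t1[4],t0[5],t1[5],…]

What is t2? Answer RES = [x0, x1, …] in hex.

RES = [0xc6, 0xb3, 0xf6, 0xea, 0x89, 0x70, 0x4e, 0x77]

t0 = [0xbd, 0x99, 0xb3, 0x70, 0xc6, 0xf6, 0x89, 0x4e]
t1 = [0xbd, 0xeb, 0x99, 0x35, 0xb3, 0xea, 0x70, 0x77]
t2 = [0xc6, 0xb3, 0xf6, 0xea, 0x89, 0x70, 0x4e, 0x77]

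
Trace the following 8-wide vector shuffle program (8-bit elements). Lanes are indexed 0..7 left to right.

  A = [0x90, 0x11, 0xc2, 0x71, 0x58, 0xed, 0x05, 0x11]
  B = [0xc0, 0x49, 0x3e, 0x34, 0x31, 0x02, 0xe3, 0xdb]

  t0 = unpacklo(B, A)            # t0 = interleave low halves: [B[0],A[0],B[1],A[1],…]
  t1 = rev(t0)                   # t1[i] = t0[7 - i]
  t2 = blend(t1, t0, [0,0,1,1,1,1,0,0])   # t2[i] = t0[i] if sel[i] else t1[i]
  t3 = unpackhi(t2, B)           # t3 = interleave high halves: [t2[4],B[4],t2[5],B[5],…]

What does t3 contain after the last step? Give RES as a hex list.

RES = [0x3e, 0x31, 0xc2, 0x02, 0x90, 0xe3, 0xc0, 0xdb]

  t0: c0 90 49 11 3e c2 34 71
  t1: 71 34 c2 3e 11 49 90 c0
  t2: 71 34 49 11 3e c2 90 c0
  t3: 3e 31 c2 02 90 e3 c0 db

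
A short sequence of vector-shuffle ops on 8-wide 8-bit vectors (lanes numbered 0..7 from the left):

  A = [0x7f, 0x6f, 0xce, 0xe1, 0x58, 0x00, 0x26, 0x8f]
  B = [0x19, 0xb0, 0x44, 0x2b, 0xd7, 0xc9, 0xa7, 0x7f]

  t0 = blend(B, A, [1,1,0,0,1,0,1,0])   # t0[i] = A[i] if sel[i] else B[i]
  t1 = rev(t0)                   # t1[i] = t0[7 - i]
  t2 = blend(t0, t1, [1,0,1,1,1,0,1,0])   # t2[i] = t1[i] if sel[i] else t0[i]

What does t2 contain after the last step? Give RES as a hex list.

RES = [0x7f, 0x6f, 0xc9, 0x58, 0x2b, 0xc9, 0x6f, 0x7f]

→ t0 |7f|6f|44|2b|58|c9|26|7f|
→ t1 |7f|26|c9|58|2b|44|6f|7f|
→ t2 |7f|6f|c9|58|2b|c9|6f|7f|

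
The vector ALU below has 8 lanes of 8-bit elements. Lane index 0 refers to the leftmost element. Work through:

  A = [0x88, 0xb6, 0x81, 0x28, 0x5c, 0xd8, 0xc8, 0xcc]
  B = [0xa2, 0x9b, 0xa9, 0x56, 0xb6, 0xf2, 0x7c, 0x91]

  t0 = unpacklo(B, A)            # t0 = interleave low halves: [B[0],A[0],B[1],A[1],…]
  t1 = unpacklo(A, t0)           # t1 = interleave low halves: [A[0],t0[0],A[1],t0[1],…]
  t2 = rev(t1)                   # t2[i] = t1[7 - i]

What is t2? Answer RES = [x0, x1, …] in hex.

RES = [ 0xb6  0x28  0x9b  0x81  0x88  0xb6  0xa2  0x88 ]

  t0: a2 88 9b b6 a9 81 56 28
  t1: 88 a2 b6 88 81 9b 28 b6
  t2: b6 28 9b 81 88 b6 a2 88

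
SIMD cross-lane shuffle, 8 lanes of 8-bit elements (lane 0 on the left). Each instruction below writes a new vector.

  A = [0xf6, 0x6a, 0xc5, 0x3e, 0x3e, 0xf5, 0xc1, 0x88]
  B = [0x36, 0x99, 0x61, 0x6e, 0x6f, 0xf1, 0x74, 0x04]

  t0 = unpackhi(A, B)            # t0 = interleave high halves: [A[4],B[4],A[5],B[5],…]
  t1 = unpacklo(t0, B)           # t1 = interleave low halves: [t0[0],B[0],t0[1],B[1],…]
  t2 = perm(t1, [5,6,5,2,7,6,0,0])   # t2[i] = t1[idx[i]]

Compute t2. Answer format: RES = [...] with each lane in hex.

→ t0 |3e|6f|f5|f1|c1|74|88|04|
→ t1 |3e|36|6f|99|f5|61|f1|6e|
→ t2 |61|f1|61|6f|6e|f1|3e|3e|

RES = [ 0x61  0xf1  0x61  0x6f  0x6e  0xf1  0x3e  0x3e ]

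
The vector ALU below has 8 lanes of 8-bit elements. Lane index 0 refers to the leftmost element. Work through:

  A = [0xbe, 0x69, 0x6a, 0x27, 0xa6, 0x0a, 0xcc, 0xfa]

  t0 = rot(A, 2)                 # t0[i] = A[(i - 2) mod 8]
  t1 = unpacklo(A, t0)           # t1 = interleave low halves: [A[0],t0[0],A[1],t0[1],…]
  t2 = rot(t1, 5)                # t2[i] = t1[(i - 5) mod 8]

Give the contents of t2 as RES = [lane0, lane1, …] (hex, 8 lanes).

RES = [0xfa, 0x6a, 0xbe, 0x27, 0x69, 0xbe, 0xcc, 0x69]

t0 = [0xcc, 0xfa, 0xbe, 0x69, 0x6a, 0x27, 0xa6, 0x0a]
t1 = [0xbe, 0xcc, 0x69, 0xfa, 0x6a, 0xbe, 0x27, 0x69]
t2 = [0xfa, 0x6a, 0xbe, 0x27, 0x69, 0xbe, 0xcc, 0x69]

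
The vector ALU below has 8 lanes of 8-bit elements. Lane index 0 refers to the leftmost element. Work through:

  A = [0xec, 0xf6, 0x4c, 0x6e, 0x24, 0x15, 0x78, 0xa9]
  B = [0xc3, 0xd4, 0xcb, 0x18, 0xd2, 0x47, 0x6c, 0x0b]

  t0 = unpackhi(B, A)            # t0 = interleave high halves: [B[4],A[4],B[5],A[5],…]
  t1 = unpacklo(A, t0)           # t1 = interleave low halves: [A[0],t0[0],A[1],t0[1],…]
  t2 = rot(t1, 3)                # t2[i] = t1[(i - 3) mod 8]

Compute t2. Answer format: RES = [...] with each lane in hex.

RES = [0x47, 0x6e, 0x15, 0xec, 0xd2, 0xf6, 0x24, 0x4c]

→ t0 |d2|24|47|15|6c|78|0b|a9|
→ t1 |ec|d2|f6|24|4c|47|6e|15|
→ t2 |47|6e|15|ec|d2|f6|24|4c|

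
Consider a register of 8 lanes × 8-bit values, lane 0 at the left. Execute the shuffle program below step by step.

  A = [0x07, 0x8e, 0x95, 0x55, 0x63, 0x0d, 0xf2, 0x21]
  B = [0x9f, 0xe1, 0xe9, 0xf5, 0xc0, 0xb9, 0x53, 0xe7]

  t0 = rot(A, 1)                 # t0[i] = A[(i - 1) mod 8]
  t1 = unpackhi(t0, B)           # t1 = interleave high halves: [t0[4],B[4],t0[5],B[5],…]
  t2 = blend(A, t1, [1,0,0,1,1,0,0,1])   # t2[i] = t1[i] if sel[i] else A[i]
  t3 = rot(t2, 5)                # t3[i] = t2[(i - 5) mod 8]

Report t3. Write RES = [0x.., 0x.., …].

RES = [ 0xb9  0x0d  0x0d  0xf2  0xe7  0x55  0x8e  0x95 ]

→ t0 |21|07|8e|95|55|63|0d|f2|
→ t1 |55|c0|63|b9|0d|53|f2|e7|
→ t2 |55|8e|95|b9|0d|0d|f2|e7|
→ t3 |b9|0d|0d|f2|e7|55|8e|95|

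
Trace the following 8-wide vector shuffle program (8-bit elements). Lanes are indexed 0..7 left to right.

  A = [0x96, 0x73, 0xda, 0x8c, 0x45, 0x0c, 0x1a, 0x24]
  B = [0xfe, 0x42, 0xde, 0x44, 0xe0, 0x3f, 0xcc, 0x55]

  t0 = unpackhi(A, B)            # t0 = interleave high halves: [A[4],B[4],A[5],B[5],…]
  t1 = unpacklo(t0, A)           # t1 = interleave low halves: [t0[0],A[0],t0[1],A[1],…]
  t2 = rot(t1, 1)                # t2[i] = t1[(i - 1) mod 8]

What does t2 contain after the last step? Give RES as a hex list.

  t0: 45 e0 0c 3f 1a cc 24 55
  t1: 45 96 e0 73 0c da 3f 8c
  t2: 8c 45 96 e0 73 0c da 3f

RES = [0x8c, 0x45, 0x96, 0xe0, 0x73, 0x0c, 0xda, 0x3f]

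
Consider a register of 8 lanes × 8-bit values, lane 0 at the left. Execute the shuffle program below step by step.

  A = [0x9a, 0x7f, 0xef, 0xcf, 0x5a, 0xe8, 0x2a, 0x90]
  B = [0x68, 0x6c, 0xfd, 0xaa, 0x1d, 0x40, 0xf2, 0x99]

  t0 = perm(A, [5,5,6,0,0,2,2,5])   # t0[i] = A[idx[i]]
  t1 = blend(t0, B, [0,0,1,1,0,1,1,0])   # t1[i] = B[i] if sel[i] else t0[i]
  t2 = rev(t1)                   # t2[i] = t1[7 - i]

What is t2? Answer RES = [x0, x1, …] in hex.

RES = [ 0xe8  0xf2  0x40  0x9a  0xaa  0xfd  0xe8  0xe8 ]

t0 = [0xe8, 0xe8, 0x2a, 0x9a, 0x9a, 0xef, 0xef, 0xe8]
t1 = [0xe8, 0xe8, 0xfd, 0xaa, 0x9a, 0x40, 0xf2, 0xe8]
t2 = [0xe8, 0xf2, 0x40, 0x9a, 0xaa, 0xfd, 0xe8, 0xe8]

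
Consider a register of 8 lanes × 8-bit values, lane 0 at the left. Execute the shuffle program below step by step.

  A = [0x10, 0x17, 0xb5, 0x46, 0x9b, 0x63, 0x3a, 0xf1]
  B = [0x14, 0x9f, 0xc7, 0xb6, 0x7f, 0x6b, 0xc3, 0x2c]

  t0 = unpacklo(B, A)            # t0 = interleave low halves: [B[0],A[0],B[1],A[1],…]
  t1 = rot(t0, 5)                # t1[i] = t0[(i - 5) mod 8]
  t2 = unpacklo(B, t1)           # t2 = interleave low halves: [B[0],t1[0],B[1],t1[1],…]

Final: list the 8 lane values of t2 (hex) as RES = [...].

  t0: 14 10 9f 17 c7 b5 b6 46
  t1: 17 c7 b5 b6 46 14 10 9f
  t2: 14 17 9f c7 c7 b5 b6 b6

RES = [ 0x14  0x17  0x9f  0xc7  0xc7  0xb5  0xb6  0xb6 ]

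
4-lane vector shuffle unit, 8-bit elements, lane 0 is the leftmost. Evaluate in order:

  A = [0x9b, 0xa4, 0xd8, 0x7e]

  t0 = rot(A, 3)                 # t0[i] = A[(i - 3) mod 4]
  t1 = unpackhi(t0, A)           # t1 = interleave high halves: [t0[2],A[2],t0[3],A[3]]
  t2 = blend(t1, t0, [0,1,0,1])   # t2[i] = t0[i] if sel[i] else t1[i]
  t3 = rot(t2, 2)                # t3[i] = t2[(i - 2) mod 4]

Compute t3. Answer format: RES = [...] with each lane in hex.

RES = [ 0x9b  0x9b  0x7e  0xd8 ]

t0 = [0xa4, 0xd8, 0x7e, 0x9b]
t1 = [0x7e, 0xd8, 0x9b, 0x7e]
t2 = [0x7e, 0xd8, 0x9b, 0x9b]
t3 = [0x9b, 0x9b, 0x7e, 0xd8]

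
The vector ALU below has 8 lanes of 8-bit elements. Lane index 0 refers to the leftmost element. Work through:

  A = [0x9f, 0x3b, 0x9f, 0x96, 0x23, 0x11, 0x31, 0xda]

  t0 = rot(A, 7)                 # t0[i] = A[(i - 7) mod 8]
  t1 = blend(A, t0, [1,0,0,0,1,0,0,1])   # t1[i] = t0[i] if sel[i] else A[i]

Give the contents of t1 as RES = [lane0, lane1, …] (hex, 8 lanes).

RES = [0x3b, 0x3b, 0x9f, 0x96, 0x11, 0x11, 0x31, 0x9f]

→ t0 |3b|9f|96|23|11|31|da|9f|
→ t1 |3b|3b|9f|96|11|11|31|9f|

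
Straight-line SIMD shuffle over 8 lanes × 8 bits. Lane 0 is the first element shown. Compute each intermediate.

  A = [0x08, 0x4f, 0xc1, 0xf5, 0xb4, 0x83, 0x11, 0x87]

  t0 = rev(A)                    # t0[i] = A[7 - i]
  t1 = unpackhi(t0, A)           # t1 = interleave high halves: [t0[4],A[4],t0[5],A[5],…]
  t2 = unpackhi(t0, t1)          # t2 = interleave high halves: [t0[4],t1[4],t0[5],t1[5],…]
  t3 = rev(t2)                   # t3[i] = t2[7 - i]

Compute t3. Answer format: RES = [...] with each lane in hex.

RES = [0x87, 0x08, 0x08, 0x4f, 0x11, 0xc1, 0x4f, 0xf5]

t0 = [0x87, 0x11, 0x83, 0xb4, 0xf5, 0xc1, 0x4f, 0x08]
t1 = [0xf5, 0xb4, 0xc1, 0x83, 0x4f, 0x11, 0x08, 0x87]
t2 = [0xf5, 0x4f, 0xc1, 0x11, 0x4f, 0x08, 0x08, 0x87]
t3 = [0x87, 0x08, 0x08, 0x4f, 0x11, 0xc1, 0x4f, 0xf5]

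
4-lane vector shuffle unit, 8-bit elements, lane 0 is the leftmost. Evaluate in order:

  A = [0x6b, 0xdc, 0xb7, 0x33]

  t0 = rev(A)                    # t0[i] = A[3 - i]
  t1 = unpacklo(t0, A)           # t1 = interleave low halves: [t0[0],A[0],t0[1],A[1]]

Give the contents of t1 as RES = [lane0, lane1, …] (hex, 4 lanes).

RES = [ 0x33  0x6b  0xb7  0xdc ]

  t0: 33 b7 dc 6b
  t1: 33 6b b7 dc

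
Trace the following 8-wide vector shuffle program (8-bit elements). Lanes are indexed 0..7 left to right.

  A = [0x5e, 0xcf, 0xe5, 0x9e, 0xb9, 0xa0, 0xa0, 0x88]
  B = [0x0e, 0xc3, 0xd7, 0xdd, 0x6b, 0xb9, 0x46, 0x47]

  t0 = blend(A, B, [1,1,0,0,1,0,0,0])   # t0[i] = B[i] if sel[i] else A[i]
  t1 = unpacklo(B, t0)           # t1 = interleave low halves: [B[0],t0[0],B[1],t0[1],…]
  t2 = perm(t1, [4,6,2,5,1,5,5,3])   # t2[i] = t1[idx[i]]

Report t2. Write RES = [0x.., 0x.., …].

RES = [ 0xd7  0xdd  0xc3  0xe5  0x0e  0xe5  0xe5  0xc3 ]

→ t0 |0e|c3|e5|9e|6b|a0|a0|88|
→ t1 |0e|0e|c3|c3|d7|e5|dd|9e|
→ t2 |d7|dd|c3|e5|0e|e5|e5|c3|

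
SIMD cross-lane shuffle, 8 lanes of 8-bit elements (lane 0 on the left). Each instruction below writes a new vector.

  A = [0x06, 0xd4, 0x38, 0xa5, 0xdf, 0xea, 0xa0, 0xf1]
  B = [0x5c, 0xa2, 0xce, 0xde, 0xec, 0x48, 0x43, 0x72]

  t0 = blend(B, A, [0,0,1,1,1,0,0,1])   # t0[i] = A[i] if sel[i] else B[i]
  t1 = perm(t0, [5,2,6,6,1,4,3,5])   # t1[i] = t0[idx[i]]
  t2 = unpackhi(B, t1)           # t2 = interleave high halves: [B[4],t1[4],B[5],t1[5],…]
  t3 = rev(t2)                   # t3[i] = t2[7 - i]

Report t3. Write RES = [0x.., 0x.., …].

  t0: 5c a2 38 a5 df 48 43 f1
  t1: 48 38 43 43 a2 df a5 48
  t2: ec a2 48 df 43 a5 72 48
  t3: 48 72 a5 43 df 48 a2 ec

RES = [ 0x48  0x72  0xa5  0x43  0xdf  0x48  0xa2  0xec ]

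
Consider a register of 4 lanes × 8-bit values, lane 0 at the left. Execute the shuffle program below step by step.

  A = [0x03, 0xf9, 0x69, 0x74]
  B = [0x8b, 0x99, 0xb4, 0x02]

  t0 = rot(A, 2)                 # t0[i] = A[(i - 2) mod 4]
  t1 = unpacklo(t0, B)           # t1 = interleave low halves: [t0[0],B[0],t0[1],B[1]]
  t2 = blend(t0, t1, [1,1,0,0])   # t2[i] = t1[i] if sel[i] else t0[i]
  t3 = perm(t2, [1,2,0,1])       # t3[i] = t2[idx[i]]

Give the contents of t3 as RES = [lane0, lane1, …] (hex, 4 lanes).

RES = [0x8b, 0x03, 0x69, 0x8b]

t0 = [0x69, 0x74, 0x03, 0xf9]
t1 = [0x69, 0x8b, 0x74, 0x99]
t2 = [0x69, 0x8b, 0x03, 0xf9]
t3 = [0x8b, 0x03, 0x69, 0x8b]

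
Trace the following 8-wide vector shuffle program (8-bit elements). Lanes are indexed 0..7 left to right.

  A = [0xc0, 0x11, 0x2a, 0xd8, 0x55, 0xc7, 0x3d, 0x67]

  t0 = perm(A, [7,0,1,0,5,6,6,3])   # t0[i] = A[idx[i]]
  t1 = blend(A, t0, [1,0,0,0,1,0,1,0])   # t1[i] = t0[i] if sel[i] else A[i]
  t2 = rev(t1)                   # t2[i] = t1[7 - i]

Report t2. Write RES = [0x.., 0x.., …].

  t0: 67 c0 11 c0 c7 3d 3d d8
  t1: 67 11 2a d8 c7 c7 3d 67
  t2: 67 3d c7 c7 d8 2a 11 67

RES = [ 0x67  0x3d  0xc7  0xc7  0xd8  0x2a  0x11  0x67 ]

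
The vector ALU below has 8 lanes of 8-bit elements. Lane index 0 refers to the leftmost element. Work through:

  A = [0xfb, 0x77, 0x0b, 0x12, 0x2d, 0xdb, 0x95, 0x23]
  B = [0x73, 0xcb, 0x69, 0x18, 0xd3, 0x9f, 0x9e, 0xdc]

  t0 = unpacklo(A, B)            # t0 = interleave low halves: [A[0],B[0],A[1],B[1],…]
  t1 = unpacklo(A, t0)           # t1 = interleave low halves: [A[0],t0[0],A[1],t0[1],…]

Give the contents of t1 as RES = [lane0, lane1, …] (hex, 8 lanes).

RES = [ 0xfb  0xfb  0x77  0x73  0x0b  0x77  0x12  0xcb ]

t0 = [0xfb, 0x73, 0x77, 0xcb, 0x0b, 0x69, 0x12, 0x18]
t1 = [0xfb, 0xfb, 0x77, 0x73, 0x0b, 0x77, 0x12, 0xcb]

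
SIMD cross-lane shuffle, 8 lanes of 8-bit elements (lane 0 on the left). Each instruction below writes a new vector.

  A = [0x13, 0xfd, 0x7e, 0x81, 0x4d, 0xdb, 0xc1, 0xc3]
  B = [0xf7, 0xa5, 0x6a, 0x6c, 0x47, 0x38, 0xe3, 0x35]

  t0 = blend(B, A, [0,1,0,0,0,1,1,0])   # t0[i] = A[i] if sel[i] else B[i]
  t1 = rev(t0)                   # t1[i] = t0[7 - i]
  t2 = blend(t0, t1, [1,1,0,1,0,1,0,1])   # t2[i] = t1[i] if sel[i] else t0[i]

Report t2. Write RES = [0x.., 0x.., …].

  t0: f7 fd 6a 6c 47 db c1 35
  t1: 35 c1 db 47 6c 6a fd f7
  t2: 35 c1 6a 47 47 6a c1 f7

RES = [ 0x35  0xc1  0x6a  0x47  0x47  0x6a  0xc1  0xf7 ]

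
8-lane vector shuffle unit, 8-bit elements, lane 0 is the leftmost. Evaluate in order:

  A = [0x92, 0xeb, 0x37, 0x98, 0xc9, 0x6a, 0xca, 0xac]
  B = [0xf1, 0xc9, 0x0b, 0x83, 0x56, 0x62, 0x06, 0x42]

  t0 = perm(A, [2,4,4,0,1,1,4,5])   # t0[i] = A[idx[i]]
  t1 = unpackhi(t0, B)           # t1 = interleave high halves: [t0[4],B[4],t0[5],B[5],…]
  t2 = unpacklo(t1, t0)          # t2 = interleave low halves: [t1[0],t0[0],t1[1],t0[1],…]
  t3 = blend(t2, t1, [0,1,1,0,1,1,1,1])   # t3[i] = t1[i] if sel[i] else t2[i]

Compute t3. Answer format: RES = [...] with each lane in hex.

  t0: 37 c9 c9 92 eb eb c9 6a
  t1: eb 56 eb 62 c9 06 6a 42
  t2: eb 37 56 c9 eb c9 62 92
  t3: eb 56 eb c9 c9 06 6a 42

RES = [ 0xeb  0x56  0xeb  0xc9  0xc9  0x06  0x6a  0x42 ]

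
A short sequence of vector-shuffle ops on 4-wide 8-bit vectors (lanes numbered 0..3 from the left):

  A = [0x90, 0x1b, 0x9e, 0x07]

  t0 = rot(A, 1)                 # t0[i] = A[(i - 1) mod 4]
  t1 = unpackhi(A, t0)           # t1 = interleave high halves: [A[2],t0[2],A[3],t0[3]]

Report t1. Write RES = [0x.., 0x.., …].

RES = [ 0x9e  0x1b  0x07  0x9e ]

  t0: 07 90 1b 9e
  t1: 9e 1b 07 9e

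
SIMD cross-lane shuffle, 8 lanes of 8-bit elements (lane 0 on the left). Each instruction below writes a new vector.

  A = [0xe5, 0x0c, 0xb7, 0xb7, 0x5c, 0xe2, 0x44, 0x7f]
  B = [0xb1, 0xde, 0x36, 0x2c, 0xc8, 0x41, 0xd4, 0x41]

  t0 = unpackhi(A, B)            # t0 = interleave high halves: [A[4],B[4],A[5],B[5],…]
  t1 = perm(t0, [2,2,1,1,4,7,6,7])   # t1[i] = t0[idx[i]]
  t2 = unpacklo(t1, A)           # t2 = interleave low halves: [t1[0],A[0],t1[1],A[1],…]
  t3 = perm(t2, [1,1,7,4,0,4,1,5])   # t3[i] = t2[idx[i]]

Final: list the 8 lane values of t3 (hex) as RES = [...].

t0 = [0x5c, 0xc8, 0xe2, 0x41, 0x44, 0xd4, 0x7f, 0x41]
t1 = [0xe2, 0xe2, 0xc8, 0xc8, 0x44, 0x41, 0x7f, 0x41]
t2 = [0xe2, 0xe5, 0xe2, 0x0c, 0xc8, 0xb7, 0xc8, 0xb7]
t3 = [0xe5, 0xe5, 0xb7, 0xc8, 0xe2, 0xc8, 0xe5, 0xb7]

RES = [ 0xe5  0xe5  0xb7  0xc8  0xe2  0xc8  0xe5  0xb7 ]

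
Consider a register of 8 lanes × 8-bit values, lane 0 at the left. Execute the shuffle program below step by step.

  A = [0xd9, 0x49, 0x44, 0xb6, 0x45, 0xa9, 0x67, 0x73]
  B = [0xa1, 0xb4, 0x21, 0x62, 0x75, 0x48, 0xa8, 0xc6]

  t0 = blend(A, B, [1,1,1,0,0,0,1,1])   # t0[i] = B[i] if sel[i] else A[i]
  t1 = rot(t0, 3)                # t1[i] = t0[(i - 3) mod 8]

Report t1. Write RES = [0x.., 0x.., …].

RES = [ 0xa9  0xa8  0xc6  0xa1  0xb4  0x21  0xb6  0x45 ]

→ t0 |a1|b4|21|b6|45|a9|a8|c6|
→ t1 |a9|a8|c6|a1|b4|21|b6|45|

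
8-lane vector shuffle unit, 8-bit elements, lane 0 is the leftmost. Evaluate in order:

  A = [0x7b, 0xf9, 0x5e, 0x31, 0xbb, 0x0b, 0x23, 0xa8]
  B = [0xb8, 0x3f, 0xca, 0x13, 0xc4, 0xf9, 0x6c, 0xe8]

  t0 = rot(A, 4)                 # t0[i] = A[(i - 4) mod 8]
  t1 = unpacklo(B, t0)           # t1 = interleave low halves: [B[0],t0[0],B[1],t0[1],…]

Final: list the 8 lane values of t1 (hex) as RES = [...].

RES = [ 0xb8  0xbb  0x3f  0x0b  0xca  0x23  0x13  0xa8 ]

  t0: bb 0b 23 a8 7b f9 5e 31
  t1: b8 bb 3f 0b ca 23 13 a8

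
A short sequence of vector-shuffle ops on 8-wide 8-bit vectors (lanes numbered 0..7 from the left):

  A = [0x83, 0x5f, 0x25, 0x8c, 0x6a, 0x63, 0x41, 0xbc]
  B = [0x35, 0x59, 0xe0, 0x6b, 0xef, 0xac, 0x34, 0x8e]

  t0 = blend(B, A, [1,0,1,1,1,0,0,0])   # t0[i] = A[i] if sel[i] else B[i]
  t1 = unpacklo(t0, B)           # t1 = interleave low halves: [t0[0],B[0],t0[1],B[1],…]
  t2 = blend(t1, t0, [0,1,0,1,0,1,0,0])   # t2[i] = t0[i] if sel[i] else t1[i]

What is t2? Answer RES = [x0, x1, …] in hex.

t0 = [0x83, 0x59, 0x25, 0x8c, 0x6a, 0xac, 0x34, 0x8e]
t1 = [0x83, 0x35, 0x59, 0x59, 0x25, 0xe0, 0x8c, 0x6b]
t2 = [0x83, 0x59, 0x59, 0x8c, 0x25, 0xac, 0x8c, 0x6b]

RES = [0x83, 0x59, 0x59, 0x8c, 0x25, 0xac, 0x8c, 0x6b]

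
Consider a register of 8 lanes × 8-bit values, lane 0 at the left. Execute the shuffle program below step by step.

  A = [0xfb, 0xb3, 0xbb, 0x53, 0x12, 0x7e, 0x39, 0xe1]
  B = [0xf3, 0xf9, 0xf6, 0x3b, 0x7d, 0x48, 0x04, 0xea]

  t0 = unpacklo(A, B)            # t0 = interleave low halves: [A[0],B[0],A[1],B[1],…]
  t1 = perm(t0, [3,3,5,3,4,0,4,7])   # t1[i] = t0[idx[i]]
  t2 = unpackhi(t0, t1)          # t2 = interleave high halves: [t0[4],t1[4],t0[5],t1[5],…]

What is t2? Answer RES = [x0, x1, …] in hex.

  t0: fb f3 b3 f9 bb f6 53 3b
  t1: f9 f9 f6 f9 bb fb bb 3b
  t2: bb bb f6 fb 53 bb 3b 3b

RES = [0xbb, 0xbb, 0xf6, 0xfb, 0x53, 0xbb, 0x3b, 0x3b]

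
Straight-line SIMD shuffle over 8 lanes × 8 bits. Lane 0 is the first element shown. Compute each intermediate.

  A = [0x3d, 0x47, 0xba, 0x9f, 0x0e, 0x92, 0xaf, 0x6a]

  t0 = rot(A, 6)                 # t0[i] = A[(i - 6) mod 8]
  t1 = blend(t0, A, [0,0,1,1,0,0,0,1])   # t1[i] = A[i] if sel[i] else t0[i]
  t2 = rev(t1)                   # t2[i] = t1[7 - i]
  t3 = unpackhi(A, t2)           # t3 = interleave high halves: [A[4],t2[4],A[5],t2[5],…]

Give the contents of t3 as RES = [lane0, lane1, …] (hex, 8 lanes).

t0 = [0xba, 0x9f, 0x0e, 0x92, 0xaf, 0x6a, 0x3d, 0x47]
t1 = [0xba, 0x9f, 0xba, 0x9f, 0xaf, 0x6a, 0x3d, 0x6a]
t2 = [0x6a, 0x3d, 0x6a, 0xaf, 0x9f, 0xba, 0x9f, 0xba]
t3 = [0x0e, 0x9f, 0x92, 0xba, 0xaf, 0x9f, 0x6a, 0xba]

RES = [0x0e, 0x9f, 0x92, 0xba, 0xaf, 0x9f, 0x6a, 0xba]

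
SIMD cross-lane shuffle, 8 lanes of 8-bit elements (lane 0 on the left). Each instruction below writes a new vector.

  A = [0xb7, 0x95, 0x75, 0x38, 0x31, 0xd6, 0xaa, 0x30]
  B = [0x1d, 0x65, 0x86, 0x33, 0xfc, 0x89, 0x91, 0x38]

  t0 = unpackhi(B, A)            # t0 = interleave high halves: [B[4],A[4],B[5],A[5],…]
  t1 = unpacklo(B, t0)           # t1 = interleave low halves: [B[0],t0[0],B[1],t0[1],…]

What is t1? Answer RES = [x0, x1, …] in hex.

RES = [ 0x1d  0xfc  0x65  0x31  0x86  0x89  0x33  0xd6 ]

  t0: fc 31 89 d6 91 aa 38 30
  t1: 1d fc 65 31 86 89 33 d6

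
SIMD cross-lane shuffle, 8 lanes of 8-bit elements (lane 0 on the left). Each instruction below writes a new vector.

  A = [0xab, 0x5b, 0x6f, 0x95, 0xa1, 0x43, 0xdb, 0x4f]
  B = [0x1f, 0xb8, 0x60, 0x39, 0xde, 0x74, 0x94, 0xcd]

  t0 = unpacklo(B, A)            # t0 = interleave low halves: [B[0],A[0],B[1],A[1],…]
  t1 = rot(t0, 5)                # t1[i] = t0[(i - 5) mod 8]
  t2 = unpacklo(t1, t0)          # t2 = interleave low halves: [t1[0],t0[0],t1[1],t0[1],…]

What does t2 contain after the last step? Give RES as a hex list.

→ t0 |1f|ab|b8|5b|60|6f|39|95|
→ t1 |5b|60|6f|39|95|1f|ab|b8|
→ t2 |5b|1f|60|ab|6f|b8|39|5b|

RES = [ 0x5b  0x1f  0x60  0xab  0x6f  0xb8  0x39  0x5b ]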